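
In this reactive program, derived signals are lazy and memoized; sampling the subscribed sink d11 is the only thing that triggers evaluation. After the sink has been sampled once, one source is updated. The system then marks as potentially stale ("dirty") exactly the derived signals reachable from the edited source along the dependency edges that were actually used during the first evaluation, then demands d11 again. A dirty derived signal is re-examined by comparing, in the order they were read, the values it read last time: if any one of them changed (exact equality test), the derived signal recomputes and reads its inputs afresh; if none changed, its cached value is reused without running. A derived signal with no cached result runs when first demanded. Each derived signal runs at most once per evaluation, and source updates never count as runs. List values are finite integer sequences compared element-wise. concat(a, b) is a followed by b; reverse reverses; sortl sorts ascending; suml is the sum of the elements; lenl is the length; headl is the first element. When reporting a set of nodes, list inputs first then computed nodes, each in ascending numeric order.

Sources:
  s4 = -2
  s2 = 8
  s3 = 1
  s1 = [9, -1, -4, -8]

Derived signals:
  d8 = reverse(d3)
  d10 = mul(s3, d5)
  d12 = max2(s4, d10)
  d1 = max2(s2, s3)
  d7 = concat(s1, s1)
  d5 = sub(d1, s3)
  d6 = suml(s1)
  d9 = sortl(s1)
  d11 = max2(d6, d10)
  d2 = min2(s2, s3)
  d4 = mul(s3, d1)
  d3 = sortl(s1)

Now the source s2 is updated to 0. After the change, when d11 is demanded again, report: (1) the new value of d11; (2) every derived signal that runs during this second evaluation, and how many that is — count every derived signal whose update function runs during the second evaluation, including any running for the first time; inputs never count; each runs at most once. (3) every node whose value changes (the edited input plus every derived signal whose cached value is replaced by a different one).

First demand of the output computes:
  d1 = max2(8, 1) = 8
  d5 = sub(8, 1) = 7
  d6 = suml([9, -1, -4, -8]) = -4
  d10 = mul(1, 7) = 7
  d11 = max2(-4, 7) = 7

After the edit, cleaning proceeds:
  d1: a read changed (s2 8->0) — executes, giving 1.
  d5: a read changed (d1 8->1) — executes, giving 0.
  d10: a read changed (d5 7->0) — executes, giving 0.
  d11: a read changed (d10 7->0) — executes, giving 0.

Demanding d11 again yields 0.
4 derived signals run: d1, d5, d10, d11.
The nodes whose values change: s2, d1, d5, d10, d11.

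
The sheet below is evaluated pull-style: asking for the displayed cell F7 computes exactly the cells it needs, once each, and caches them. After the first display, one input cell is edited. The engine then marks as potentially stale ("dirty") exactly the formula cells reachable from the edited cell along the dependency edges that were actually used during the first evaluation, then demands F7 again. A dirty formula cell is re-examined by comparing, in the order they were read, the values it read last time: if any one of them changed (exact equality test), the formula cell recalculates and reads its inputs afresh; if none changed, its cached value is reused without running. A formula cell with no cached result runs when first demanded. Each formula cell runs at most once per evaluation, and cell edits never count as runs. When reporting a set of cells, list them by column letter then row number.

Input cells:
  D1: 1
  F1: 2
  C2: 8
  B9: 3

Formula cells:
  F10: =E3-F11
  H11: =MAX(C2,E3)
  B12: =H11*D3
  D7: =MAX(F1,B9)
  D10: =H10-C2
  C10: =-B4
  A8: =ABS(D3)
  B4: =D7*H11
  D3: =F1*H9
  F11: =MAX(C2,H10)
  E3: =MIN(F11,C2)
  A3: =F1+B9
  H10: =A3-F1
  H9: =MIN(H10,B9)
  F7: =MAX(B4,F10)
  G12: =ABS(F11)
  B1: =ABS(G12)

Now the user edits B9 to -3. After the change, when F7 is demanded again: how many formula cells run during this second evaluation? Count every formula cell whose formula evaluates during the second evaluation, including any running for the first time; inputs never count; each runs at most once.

First demand of the output computes:
  A3 = 2 + 3 = 5
  D7 = MAX(2, 3) = 3
  H10 = 5 - 2 = 3
  F11 = MAX(8, 3) = 8
  E3 = MIN(8, 8) = 8
  F10 = 8 - 8 = 0
  H11 = MAX(8, 8) = 8
  B4 = 3 * 8 = 24
  F7 = MAX(24, 0) = 24

After the edit, cleaning proceeds:
  A3: a read changed (B9 3->-3) — executes, giving -1.
  D7: a read changed (B9 3->-3) — executes, giving 2.
  H10: a read changed (A3 5->-1) — executes, giving -3.
  F11: a read changed (H10 3->-3) — executes, giving 8 — identical to its old value.
  E3: dirty, but its reads are unchanged (F11 unchanged, C2 unchanged); cached 8 stands.
  F10: dirty, but its reads are unchanged (E3 unchanged, F11 unchanged); cached 0 stands.
  H11: dirty, but its reads are unchanged (C2 unchanged, E3 unchanged); cached 8 stands.
  B4: a read changed (D7 3->2) — executes, giving 16.
  F7: a read changed (B4 24->16) — executes, giving 16.

Note where the cutoff bites: E3 is checked, finds nothing changed, and keeps its cache.

6 formula cells run: A3, B4, D7, F7, F11, H10.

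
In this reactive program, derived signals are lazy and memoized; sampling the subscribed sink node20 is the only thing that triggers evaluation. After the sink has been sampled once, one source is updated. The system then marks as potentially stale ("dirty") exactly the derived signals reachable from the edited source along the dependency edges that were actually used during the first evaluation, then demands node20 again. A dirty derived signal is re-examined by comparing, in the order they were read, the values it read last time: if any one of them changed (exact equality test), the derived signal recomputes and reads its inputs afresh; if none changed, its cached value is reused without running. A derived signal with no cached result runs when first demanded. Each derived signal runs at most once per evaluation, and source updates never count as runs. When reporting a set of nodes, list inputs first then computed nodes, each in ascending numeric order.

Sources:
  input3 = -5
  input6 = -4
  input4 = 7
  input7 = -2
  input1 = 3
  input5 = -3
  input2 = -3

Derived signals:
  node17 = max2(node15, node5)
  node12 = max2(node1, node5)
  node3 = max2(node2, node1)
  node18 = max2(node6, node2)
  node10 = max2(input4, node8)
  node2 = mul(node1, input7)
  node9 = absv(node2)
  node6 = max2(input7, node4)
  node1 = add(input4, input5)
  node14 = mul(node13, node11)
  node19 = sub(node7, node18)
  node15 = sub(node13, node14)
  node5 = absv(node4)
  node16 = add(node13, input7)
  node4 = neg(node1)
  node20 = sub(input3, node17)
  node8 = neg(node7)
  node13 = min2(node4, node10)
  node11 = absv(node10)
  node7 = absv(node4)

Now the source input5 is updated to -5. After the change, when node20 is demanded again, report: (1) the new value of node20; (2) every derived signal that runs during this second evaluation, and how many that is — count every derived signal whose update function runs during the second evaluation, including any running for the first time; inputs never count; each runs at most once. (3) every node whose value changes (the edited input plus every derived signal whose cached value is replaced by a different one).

Demanding node20 again yields -17.
11 derived signals run: node1, node4, node5, node7, node8, node10, node13, node14, node15, node17, node20.
The nodes whose values change: input5, node1, node4, node5, node7, node8, node13, node14, node15, node17, node20.
Note where the cutoff bites: node11 is checked, finds nothing changed, and keeps its cache.

First demand of the output computes:
  node1 = add(7, -3) = 4
  node4 = neg(4) = -4
  node5 = absv(-4) = 4
  node7 = absv(-4) = 4
  node8 = neg(4) = -4
  node10 = max2(7, -4) = 7
  node11 = absv(7) = 7
  node13 = min2(-4, 7) = -4
  node14 = mul(-4, 7) = -28
  node15 = sub(-4, -28) = 24
  node17 = max2(24, 4) = 24
  node20 = sub(-5, 24) = -29

After the edit, cleaning proceeds:
  node1: a read changed (input5 -3->-5) — executes, giving 2.
  node4: a read changed (node1 4->2) — executes, giving -2.
  node5: a read changed (node4 -4->-2) — executes, giving 2.
  node7: a read changed (node4 -4->-2) — executes, giving 2.
  node8: a read changed (node7 4->2) — executes, giving -2.
  node10: a read changed (node8 -4->-2) — executes, giving 7 — identical to its old value.
  node11: dirty, but its reads are unchanged (node10 unchanged); cached 7 stands.
  node13: a read changed (node4 -4->-2) — executes, giving -2.
  node14: a read changed (node13 -4->-2) — executes, giving -14.
  node15: a read changed (node13 -4->-2; node14 -28->-14) — executes, giving 12.
  node17: a read changed (node15 24->12; node5 4->2) — executes, giving 12.
  node20: a read changed (node17 24->12) — executes, giving -17.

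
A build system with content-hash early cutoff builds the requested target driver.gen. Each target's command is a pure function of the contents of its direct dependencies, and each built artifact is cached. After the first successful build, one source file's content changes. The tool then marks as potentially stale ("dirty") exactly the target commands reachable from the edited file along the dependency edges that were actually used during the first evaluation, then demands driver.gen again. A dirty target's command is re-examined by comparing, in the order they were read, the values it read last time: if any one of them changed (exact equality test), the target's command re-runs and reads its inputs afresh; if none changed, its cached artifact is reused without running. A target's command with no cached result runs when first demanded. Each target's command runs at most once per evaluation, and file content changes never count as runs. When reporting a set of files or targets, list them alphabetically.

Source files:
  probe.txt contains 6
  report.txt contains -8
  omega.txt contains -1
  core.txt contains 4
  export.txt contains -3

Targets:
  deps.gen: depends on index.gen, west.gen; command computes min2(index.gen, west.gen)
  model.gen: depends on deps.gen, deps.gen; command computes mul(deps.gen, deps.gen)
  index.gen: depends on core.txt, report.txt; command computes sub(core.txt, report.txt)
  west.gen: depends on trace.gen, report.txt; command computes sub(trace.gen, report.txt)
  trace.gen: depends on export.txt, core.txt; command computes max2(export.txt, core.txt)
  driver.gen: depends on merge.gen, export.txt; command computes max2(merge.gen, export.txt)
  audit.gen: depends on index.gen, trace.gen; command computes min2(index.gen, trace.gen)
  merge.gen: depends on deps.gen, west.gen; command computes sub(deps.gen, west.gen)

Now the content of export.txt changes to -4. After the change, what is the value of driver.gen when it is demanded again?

New value of driver.gen: 0.
Key observation: the cutoff stops propagation at west.gen — its inputs' values are unchanged, so it reuses its cache.

First evaluation (everything demanded from the output):
  index.gen = sub(4, -8) = 12
  trace.gen = max2(-3, 4) = 4
  west.gen = sub(4, -8) = 12
  deps.gen = min2(12, 12) = 12
  merge.gen = sub(12, 12) = 0
  driver.gen = max2(0, -3) = 0

Propagation after the edit:
  trace.gen: runs — export.txt -3->-4; result 4 (same value as before).
  west.gen: checked — values it read are unchanged (trace.gen unchanged, report.txt unchanged); reused cached 12 without running.
  deps.gen: checked — values it read are unchanged (index.gen unchanged, west.gen unchanged); reused cached 12 without running.
  merge.gen: checked — values it read are unchanged (deps.gen unchanged, west.gen unchanged); reused cached 0 without running.
  driver.gen: runs — export.txt -3->-4; result 0 (same value as before).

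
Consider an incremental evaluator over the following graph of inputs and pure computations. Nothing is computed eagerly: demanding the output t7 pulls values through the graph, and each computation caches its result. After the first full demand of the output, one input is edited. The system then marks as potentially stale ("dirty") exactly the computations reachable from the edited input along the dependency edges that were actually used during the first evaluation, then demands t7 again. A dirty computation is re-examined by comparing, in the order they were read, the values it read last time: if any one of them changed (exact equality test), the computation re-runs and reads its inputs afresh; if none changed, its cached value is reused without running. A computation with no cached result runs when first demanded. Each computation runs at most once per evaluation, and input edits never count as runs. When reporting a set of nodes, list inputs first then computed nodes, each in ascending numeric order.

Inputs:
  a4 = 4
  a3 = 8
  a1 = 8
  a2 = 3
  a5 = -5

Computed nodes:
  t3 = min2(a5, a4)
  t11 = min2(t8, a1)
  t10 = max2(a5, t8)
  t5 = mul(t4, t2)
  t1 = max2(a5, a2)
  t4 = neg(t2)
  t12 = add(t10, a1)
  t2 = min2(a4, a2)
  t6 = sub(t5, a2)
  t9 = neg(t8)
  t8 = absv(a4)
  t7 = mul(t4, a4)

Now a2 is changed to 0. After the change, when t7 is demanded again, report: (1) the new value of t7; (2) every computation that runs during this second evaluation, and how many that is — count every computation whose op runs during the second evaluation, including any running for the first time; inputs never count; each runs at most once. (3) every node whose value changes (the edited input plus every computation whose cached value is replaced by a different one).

Initial pass — values computed on the first demand:
  t2 = min2(4, 3) = 3
  t4 = neg(3) = -3
  t7 = mul(-3, 4) = -12

Second demand — change propagation:
  t2: re-runs because a2 3->0; new result 0.
  t4: re-runs because t2 3->0; new result 0.
  t7: re-runs because t4 -3->0; new result 0.

t7 now evaluates to 0.
Run set: t2, t4, t7 (3 run).
Changed values: a2, t2, t4, t7.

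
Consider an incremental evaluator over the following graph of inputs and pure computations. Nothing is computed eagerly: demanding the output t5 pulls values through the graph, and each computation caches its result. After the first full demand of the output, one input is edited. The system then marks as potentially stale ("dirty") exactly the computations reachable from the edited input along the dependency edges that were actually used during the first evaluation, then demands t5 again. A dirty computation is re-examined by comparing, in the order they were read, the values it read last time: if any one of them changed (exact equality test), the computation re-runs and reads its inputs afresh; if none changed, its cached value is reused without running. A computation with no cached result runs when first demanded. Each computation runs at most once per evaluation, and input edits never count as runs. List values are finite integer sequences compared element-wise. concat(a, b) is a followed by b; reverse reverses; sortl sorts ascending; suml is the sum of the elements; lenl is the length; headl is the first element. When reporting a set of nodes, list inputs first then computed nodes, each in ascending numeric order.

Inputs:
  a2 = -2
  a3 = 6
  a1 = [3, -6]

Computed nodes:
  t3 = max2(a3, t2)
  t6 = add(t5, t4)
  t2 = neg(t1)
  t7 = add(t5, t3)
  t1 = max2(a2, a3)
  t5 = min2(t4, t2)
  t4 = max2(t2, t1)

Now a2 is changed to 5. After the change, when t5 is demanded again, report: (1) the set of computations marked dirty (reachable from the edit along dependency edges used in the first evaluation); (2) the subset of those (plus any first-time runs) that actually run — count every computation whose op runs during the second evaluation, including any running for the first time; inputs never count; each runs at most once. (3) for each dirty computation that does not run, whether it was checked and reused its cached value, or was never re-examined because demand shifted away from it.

Dirty set: t1, t2, t4, t5.
Run set: t1 (1 run).
Re-examined without running (cache reused): t2, t4, t5.
The important point: t1 recomputes to an identical value, and the output ends up unchanged.

Initial pass — values computed on the first demand:
  t1 = max2(-2, 6) = 6
  t2 = neg(6) = -6
  t4 = max2(-6, 6) = 6
  t5 = min2(6, -6) = -6

Second demand — change propagation:
  t1: re-runs because a2 -2->5; new result 6 (unchanged).
  t2: re-examined; everything it read last time is the same (t1 unchanged) — cache -6 kept, no run.
  t4: re-examined; everything it read last time is the same (t2 unchanged, t1 unchanged) — cache 6 kept, no run.
  t5: re-examined; everything it read last time is the same (t4 unchanged, t2 unchanged) — cache -6 kept, no run.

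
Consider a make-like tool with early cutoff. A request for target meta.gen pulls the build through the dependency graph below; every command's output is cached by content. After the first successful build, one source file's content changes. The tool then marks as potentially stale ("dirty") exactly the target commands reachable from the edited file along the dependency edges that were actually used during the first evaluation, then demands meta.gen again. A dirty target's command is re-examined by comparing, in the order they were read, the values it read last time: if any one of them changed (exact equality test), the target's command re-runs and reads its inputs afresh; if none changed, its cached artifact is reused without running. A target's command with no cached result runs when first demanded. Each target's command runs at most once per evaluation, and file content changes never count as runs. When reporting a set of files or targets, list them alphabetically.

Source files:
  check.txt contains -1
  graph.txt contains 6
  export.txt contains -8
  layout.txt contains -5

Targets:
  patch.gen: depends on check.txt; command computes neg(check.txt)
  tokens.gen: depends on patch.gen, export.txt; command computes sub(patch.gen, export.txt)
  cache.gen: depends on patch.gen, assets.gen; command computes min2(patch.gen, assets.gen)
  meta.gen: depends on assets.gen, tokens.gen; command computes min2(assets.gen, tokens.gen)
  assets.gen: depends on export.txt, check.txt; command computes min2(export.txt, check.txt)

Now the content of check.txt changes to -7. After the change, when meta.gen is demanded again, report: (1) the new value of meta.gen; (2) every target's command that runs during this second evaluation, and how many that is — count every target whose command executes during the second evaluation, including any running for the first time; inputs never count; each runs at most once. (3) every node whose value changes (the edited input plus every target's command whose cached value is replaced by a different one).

First demand of the output computes:
  assets.gen = min2(-8, -1) = -8
  patch.gen = neg(-1) = 1
  tokens.gen = sub(1, -8) = 9
  meta.gen = min2(-8, 9) = -8

After the edit, cleaning proceeds:
  assets.gen: a read changed (check.txt -1->-7) — executes, giving -8 — identical to its old value.
  patch.gen: a read changed (check.txt -1->-7) — executes, giving 7.
  tokens.gen: a read changed (patch.gen 1->7) — executes, giving 15.
  meta.gen: a read changed (tokens.gen 9->15) — executes, giving -8 — identical to its old value.

Demanding meta.gen again yields -8.
4 target commands run: assets.gen, meta.gen, patch.gen, tokens.gen.
The nodes whose values change: check.txt, patch.gen, tokens.gen.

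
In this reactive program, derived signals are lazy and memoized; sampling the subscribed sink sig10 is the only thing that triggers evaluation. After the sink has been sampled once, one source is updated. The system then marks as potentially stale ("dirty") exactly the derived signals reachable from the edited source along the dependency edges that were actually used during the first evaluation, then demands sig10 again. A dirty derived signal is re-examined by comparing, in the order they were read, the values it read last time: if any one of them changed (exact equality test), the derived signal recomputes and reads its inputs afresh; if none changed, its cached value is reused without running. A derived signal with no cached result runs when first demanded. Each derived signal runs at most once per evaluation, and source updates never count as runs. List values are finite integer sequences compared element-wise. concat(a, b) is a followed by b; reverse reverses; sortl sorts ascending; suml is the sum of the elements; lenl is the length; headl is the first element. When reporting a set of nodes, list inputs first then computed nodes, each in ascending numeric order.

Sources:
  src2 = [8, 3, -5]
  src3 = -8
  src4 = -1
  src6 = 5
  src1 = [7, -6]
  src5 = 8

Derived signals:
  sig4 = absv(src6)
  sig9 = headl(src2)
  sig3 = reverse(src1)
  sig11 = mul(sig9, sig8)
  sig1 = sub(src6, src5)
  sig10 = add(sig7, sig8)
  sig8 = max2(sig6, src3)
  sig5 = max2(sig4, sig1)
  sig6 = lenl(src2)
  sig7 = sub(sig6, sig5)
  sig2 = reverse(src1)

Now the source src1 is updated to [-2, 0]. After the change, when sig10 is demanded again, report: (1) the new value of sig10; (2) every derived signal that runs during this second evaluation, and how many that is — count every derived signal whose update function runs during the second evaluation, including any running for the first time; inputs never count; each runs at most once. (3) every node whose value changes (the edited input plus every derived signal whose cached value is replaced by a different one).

First demand of the output computes:
  sig1 = sub(5, 8) = -3
  sig4 = absv(5) = 5
  sig5 = max2(5, -3) = 5
  sig6 = lenl([8, 3, -5]) = 3
  sig7 = sub(3, 5) = -2
  sig8 = max2(3, -8) = 3
  sig10 = add(-2, 3) = 1

After the edit, cleaning proceeds:
  src1 only reaches undemanded nodes; the second demand re-runs nothing.

Note the shortcut — src1 feeds only undemanded nodes, so no recomputation happens.

Demanding sig10 again yields 1.
0 derived signals run: none.
The nodes whose values change: src1.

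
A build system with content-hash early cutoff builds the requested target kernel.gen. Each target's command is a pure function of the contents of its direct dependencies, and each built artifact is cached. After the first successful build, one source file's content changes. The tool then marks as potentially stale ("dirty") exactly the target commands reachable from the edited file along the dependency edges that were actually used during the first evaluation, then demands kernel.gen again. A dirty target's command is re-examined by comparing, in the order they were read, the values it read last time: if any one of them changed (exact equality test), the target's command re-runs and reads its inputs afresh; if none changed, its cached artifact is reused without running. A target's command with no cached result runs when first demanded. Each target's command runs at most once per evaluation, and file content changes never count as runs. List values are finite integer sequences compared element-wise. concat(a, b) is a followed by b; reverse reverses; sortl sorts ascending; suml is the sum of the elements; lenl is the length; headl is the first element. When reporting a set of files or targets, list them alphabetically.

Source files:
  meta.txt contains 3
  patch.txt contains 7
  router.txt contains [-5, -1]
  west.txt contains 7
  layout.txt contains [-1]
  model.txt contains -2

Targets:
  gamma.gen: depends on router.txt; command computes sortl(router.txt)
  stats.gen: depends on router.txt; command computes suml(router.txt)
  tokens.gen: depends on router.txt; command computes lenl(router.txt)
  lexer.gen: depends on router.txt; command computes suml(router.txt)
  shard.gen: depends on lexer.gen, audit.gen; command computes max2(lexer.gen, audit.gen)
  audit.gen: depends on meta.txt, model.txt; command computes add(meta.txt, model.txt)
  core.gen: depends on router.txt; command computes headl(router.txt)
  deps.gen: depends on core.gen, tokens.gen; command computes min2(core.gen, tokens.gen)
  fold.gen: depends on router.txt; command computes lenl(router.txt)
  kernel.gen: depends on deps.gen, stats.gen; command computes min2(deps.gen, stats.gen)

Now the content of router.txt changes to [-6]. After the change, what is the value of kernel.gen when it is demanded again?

New value of kernel.gen: -6.

First evaluation (everything demanded from the output):
  core.gen = headl([-5, -1]) = -5
  stats.gen = suml([-5, -1]) = -6
  tokens.gen = lenl([-5, -1]) = 2
  deps.gen = min2(-5, 2) = -5
  kernel.gen = min2(-5, -6) = -6

Propagation after the edit:
  core.gen: runs — router.txt [-5, -1]->[-6]; result -6.
  stats.gen: runs — router.txt [-5, -1]->[-6]; result -6 (same value as before).
  tokens.gen: runs — router.txt [-5, -1]->[-6]; result 1.
  deps.gen: runs — core.gen -5->-6; tokens.gen 2->1; result -6.
  kernel.gen: runs — deps.gen -5->-6; result -6 (same value as before).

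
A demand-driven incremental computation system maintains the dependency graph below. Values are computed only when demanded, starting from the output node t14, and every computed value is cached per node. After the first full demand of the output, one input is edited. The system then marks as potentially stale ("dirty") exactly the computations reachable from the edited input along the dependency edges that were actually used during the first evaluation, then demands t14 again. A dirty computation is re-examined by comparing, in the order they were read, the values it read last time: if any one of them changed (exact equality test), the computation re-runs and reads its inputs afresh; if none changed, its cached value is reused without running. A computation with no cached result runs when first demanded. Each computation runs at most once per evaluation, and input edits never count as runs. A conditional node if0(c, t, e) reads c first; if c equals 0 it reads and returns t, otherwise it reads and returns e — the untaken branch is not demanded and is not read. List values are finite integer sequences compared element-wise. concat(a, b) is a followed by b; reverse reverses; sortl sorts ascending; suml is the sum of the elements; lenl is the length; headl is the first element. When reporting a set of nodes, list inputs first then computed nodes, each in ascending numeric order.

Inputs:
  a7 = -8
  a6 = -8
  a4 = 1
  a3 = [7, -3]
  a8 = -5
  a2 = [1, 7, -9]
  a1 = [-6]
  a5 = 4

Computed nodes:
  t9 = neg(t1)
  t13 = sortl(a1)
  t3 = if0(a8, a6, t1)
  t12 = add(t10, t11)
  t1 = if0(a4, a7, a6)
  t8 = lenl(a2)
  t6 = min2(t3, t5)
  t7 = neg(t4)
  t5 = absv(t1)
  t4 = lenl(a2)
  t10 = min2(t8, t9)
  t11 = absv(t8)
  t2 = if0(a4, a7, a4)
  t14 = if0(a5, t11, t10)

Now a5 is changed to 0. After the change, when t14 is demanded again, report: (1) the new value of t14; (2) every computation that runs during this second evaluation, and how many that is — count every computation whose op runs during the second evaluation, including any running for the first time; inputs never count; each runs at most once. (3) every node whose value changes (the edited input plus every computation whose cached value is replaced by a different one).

New value of t14: 3.
Computations that run: t11, t14 — 2 in total.
Values that change: a5.
Key observation: a condition flipped, so demand reaches new nodes — t11 runs for the first time.

First evaluation (everything demanded from the output):
  t1 = if0(a4=1 -> else branch a6) = -8
  t8 = lenl([1, 7, -9]) = 3
  t9 = neg(-8) = 8
  t10 = min2(3, 8) = 3
  t14 = if0(a5=4 -> else branch t10) = 3

Propagation after the edit:
  t11: demanded for the first time — runs, produces 3.
  t14: runs — a5 4->0; result 3 (same value as before).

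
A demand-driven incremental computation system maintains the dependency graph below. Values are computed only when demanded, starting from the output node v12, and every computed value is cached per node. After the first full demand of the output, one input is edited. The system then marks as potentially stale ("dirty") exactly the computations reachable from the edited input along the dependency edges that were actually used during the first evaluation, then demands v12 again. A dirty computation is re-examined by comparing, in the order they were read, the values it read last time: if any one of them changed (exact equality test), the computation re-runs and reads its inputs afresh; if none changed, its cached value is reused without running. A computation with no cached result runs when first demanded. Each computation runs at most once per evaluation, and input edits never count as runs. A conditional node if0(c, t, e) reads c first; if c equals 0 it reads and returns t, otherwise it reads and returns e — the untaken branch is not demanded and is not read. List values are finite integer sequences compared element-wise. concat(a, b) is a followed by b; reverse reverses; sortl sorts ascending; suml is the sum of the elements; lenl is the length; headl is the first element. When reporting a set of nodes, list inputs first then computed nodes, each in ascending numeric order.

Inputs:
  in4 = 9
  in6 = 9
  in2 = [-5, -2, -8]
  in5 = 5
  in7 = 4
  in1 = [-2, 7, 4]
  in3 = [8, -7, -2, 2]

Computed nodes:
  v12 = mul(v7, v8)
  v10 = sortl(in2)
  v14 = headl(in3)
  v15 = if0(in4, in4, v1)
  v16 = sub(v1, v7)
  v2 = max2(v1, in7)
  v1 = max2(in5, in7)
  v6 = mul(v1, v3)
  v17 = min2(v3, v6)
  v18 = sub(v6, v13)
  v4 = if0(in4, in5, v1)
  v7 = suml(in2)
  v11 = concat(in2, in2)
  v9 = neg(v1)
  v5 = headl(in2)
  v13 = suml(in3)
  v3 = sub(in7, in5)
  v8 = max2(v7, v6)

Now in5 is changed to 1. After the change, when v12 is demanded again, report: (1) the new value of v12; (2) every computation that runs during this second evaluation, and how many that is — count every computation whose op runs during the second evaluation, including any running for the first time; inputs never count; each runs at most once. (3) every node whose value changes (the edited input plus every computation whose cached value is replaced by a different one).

First evaluation (everything demanded from the output):
  v1 = max2(5, 4) = 5
  v3 = sub(4, 5) = -1
  v6 = mul(5, -1) = -5
  v7 = suml([-5, -2, -8]) = -15
  v8 = max2(-15, -5) = -5
  v12 = mul(-15, -5) = 75

Propagation after the edit:
  v1: runs — in5 5->1; result 4.
  v3: runs — in5 5->1; result 3.
  v6: runs — v1 5->4; v3 -1->3; result 12.
  v8: runs — v6 -5->12; result 12.
  v12: runs — v8 -5->12; result -180.

New value of v12: -180.
Computations that run: v1, v3, v6, v8, v12 — 5 in total.
Values that change: in5, v1, v3, v6, v8, v12.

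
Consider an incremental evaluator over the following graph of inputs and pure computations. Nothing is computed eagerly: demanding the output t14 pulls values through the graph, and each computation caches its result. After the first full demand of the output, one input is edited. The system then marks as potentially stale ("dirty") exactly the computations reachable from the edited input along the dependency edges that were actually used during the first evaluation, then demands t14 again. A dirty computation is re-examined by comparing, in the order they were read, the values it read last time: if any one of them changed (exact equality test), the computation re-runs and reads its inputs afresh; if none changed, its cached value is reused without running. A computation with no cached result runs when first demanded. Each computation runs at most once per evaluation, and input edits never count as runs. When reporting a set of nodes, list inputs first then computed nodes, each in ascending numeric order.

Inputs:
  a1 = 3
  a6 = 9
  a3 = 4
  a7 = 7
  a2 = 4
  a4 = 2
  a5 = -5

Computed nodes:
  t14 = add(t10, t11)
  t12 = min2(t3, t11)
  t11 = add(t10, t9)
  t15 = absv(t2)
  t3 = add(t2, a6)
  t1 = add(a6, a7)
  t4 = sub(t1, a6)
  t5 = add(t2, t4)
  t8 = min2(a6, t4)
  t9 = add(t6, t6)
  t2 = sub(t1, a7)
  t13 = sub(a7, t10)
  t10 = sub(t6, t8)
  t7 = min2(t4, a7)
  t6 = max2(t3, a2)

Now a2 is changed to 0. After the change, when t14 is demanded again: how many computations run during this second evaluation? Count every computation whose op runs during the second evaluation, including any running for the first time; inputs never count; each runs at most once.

Run set: t6 (1 run).
The important point: t6 recomputes to an identical value, and the output ends up unchanged.

Initial pass — values computed on the first demand:
  t1 = add(9, 7) = 16
  t2 = sub(16, 7) = 9
  t3 = add(9, 9) = 18
  t4 = sub(16, 9) = 7
  t6 = max2(18, 4) = 18
  t8 = min2(9, 7) = 7
  t9 = add(18, 18) = 36
  t10 = sub(18, 7) = 11
  t11 = add(11, 36) = 47
  t14 = add(11, 47) = 58

Second demand — change propagation:
  t6: re-runs because a2 4->0; new result 18 (unchanged).
  t9: re-examined; everything it read last time is the same (t6 unchanged, t6 unchanged) — cache 36 kept, no run.
  t10: re-examined; everything it read last time is the same (t6 unchanged, t8 unchanged) — cache 11 kept, no run.
  t11: re-examined; everything it read last time is the same (t10 unchanged, t9 unchanged) — cache 47 kept, no run.
  t14: re-examined; everything it read last time is the same (t10 unchanged, t11 unchanged) — cache 58 kept, no run.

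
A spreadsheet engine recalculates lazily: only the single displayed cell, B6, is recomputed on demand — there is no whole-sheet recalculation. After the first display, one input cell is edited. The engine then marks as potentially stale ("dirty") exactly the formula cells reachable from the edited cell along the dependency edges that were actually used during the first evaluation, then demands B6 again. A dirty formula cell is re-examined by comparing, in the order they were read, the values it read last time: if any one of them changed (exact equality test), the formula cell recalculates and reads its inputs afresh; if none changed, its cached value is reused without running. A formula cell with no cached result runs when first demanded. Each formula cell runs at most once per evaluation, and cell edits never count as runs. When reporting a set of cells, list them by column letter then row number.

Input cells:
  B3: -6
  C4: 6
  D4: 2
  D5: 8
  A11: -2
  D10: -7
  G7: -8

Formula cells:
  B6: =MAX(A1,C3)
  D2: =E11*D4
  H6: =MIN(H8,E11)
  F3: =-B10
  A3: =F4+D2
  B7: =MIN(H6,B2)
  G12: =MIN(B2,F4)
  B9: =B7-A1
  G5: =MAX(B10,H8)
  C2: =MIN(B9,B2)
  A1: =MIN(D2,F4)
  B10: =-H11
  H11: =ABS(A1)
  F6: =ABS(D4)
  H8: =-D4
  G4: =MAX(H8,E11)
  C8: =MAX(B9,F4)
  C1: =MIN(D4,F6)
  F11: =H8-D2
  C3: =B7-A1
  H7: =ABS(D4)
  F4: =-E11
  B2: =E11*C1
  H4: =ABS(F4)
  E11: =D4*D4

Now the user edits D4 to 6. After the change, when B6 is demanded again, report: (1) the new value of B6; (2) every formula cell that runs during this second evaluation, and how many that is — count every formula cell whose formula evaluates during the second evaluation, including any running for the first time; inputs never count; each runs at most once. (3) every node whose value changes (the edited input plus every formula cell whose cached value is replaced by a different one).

New value of B6: 30.
Formula cells that run: A1, B2, B6, B7, C1, C3, D2, E11, F4, F6, H6, H8 — 12 in total.
Values that change: A1, B2, B6, B7, C1, C3, D2, D4, E11, F4, F6, H6, H8.

First evaluation (everything demanded from the output):
  E11 = 2 * 2 = 4
  D2 = 4 * 2 = 8
  F4 = -(4) = -4
  A1 = MIN(8, -4) = -4
  F6 = ABS(2) = 2
  C1 = MIN(2, 2) = 2
  B2 = 4 * 2 = 8
  H8 = -(2) = -2
  H6 = MIN(-2, 4) = -2
  B7 = MIN(-2, 8) = -2
  C3 = -2 - -4 = 2
  B6 = MAX(-4, 2) = 2

Propagation after the edit:
  E11: runs — D4 2->6; D4 2->6; result 36.
  D2: runs — E11 4->36; D4 2->6; result 216.
  F4: runs — E11 4->36; result -36.
  A1: runs — D2 8->216; F4 -4->-36; result -36.
  F6: runs — D4 2->6; result 6.
  C1: runs — D4 2->6; F6 2->6; result 6.
  B2: runs — E11 4->36; C1 2->6; result 216.
  H8: runs — D4 2->6; result -6.
  H6: runs — H8 -2->-6; E11 4->36; result -6.
  B7: runs — H6 -2->-6; B2 8->216; result -6.
  C3: runs — B7 -2->-6; A1 -4->-36; result 30.
  B6: runs — A1 -4->-36; C3 2->30; result 30.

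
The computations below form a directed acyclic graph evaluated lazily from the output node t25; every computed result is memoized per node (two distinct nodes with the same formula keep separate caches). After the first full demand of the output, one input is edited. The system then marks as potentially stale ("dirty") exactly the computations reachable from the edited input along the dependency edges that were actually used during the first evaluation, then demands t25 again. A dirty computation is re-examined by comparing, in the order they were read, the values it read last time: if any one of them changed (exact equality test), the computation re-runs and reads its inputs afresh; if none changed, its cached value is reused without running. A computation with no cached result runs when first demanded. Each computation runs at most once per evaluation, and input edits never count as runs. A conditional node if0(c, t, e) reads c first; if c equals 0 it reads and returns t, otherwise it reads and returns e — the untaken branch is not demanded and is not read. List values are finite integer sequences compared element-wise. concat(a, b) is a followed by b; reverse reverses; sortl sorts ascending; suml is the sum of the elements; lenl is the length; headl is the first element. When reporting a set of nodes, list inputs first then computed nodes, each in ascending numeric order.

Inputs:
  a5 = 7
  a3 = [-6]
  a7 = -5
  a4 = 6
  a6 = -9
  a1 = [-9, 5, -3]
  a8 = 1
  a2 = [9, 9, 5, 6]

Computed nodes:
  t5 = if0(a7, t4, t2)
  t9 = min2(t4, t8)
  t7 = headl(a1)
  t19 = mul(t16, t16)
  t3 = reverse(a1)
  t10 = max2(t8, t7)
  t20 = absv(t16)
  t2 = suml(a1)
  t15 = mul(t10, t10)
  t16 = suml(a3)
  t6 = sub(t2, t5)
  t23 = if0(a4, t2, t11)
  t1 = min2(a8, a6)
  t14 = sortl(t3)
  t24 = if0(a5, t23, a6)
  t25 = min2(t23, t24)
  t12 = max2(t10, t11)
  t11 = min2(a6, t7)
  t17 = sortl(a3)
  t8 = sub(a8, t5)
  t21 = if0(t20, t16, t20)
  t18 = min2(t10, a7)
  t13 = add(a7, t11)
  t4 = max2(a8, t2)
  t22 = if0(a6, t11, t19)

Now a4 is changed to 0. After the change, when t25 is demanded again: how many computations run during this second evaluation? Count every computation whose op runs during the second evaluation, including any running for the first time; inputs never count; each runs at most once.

3 computations run: t2, t23, t25.
Note the branch switch — t2 had no cache and runs now for the first time.

First demand of the output computes:
  t7 = headl([-9, 5, -3]) = -9
  t11 = min2(-9, -9) = -9
  t23 = if0(a4=6 -> else branch t11) = -9
  t24 = if0(a5=7 -> else branch a6) = -9
  t25 = min2(-9, -9) = -9

After the edit, cleaning proceeds:
  t2: had never run; runs now, result -7.
  t23: a read changed (a4 6->0) — executes, giving -7.
  t25: a read changed (t23 -9->-7) — executes, giving -9 — identical to its old value.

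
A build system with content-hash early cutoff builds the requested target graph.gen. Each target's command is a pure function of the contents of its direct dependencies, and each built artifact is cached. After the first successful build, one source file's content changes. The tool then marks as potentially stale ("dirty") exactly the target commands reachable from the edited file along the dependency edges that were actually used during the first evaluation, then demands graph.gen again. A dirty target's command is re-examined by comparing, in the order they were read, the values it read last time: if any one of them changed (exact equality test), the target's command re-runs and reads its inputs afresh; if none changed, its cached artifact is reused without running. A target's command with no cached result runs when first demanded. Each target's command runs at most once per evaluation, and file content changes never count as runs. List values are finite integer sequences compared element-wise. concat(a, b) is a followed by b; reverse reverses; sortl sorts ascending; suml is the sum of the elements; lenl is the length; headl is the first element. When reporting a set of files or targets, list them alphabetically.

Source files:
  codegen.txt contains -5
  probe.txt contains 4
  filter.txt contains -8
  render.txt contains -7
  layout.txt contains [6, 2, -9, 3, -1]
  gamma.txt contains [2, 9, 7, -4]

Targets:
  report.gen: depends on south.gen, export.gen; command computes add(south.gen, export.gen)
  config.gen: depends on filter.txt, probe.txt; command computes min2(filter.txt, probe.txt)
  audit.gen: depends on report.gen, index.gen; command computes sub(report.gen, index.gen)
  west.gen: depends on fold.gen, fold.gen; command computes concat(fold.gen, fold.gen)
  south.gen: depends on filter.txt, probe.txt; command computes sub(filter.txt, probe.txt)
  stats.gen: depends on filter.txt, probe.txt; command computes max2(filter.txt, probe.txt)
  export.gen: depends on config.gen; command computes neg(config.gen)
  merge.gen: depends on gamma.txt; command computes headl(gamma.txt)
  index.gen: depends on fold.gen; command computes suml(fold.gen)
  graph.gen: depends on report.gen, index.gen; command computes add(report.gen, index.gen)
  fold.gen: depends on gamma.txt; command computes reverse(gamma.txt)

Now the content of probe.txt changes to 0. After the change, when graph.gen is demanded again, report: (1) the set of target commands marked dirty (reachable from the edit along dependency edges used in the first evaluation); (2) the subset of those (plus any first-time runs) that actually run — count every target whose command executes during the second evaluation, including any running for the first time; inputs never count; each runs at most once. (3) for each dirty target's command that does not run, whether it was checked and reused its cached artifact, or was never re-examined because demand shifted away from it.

Marked dirty: config.gen, export.gen, graph.gen, report.gen, south.gen.
Target commands that run: config.gen, graph.gen, report.gen, south.gen — 4 in total.
Checked but reused from cache: export.gen.
Key observation: the cutoff stops propagation at export.gen — its inputs' values are unchanged, so it reuses its cache.

First evaluation (everything demanded from the output):
  config.gen = min2(-8, 4) = -8
  export.gen = neg(-8) = 8
  fold.gen = reverse([2, 9, 7, -4]) = [-4, 7, 9, 2]
  index.gen = suml([-4, 7, 9, 2]) = 14
  south.gen = sub(-8, 4) = -12
  report.gen = add(-12, 8) = -4
  graph.gen = add(-4, 14) = 10

Propagation after the edit:
  config.gen: runs — probe.txt 4->0; result -8 (same value as before).
  export.gen: checked — values it read are unchanged (config.gen unchanged); reused cached 8 without running.
  south.gen: runs — probe.txt 4->0; result -8.
  report.gen: runs — south.gen -12->-8; result 0.
  graph.gen: runs — report.gen -4->0; result 14.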